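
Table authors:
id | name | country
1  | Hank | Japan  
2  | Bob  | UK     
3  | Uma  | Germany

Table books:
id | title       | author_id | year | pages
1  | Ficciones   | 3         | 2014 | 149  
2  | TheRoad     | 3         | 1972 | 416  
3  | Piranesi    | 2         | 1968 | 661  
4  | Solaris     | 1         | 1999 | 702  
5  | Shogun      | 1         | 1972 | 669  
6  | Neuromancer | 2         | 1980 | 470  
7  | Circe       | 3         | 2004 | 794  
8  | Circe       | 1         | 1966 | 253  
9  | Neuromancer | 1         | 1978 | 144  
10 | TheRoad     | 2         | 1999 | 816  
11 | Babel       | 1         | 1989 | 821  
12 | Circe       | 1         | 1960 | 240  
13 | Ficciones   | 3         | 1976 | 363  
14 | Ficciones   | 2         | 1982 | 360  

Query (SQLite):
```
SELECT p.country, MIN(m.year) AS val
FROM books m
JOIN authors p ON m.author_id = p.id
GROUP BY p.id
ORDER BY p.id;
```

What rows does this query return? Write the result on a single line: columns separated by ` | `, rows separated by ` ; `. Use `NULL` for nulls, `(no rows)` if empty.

Japan | 1960 ; UK | 1968 ; Germany | 1972

Join each books row to its authors via author_id.
Group joined rows by authors.id; compute MIN(m.year) per group.
  1: ids {4, 5, 8, 9, 11, 12} → MIN(m.year)=1960
  2: ids {3, 6, 10, 14} → MIN(m.year)=1968
  3: ids {1, 2, 7, 13} → MIN(m.year)=1972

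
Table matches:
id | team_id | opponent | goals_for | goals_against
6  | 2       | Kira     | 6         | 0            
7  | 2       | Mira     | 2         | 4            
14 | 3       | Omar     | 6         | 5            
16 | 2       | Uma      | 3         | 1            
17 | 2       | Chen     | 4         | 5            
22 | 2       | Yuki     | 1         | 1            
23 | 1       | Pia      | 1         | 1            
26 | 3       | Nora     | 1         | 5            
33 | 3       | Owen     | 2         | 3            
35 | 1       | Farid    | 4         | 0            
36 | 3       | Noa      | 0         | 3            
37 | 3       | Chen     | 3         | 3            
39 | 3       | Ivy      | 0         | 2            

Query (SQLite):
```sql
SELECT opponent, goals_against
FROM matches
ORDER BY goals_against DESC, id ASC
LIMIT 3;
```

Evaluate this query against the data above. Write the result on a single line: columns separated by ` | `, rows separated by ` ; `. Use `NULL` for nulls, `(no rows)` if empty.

Sort by goals_against desc, tiebreak id asc: (5, id=14), (5, id=17), (5, id=26), (4, id=7), (3, id=33), (3, id=36) …. Take first 3.

Omar | 5 ; Chen | 5 ; Nora | 5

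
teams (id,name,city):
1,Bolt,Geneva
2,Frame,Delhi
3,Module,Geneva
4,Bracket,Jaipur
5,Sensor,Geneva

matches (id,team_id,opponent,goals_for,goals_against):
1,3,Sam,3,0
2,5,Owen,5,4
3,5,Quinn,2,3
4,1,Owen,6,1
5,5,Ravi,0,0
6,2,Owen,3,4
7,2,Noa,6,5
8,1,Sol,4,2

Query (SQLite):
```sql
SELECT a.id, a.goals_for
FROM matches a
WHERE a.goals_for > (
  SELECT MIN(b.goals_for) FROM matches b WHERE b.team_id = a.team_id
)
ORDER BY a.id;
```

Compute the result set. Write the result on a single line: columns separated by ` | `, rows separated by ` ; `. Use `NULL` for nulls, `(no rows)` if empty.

2 | 5 ; 3 | 2 ; 4 | 6 ; 7 | 6

For each matches row a, compute MIN(goals_for) over rows sharing a.team_id.
Keep row a if a.goals_for > that per-group MIN.
  team_id=1: MIN(goals_for) = 4
  team_id=2: MIN(goals_for) = 3
  team_id=3: MIN(goals_for) = 3
  team_id=5: MIN(goals_for) = 0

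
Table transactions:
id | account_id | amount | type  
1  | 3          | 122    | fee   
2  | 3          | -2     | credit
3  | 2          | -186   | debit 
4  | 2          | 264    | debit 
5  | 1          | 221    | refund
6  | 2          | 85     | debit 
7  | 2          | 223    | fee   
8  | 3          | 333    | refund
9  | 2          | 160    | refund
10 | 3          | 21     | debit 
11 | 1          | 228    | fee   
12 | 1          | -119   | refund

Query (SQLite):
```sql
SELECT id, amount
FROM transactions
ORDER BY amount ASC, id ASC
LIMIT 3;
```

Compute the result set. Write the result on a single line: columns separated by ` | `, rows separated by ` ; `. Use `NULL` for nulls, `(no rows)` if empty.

3 | -186 ; 12 | -119 ; 2 | -2

Sort by amount asc, tiebreak id asc: (-186, id=3), (-119, id=12), (-2, id=2), (21, id=10), (85, id=6), (122, id=1) …. Take first 3.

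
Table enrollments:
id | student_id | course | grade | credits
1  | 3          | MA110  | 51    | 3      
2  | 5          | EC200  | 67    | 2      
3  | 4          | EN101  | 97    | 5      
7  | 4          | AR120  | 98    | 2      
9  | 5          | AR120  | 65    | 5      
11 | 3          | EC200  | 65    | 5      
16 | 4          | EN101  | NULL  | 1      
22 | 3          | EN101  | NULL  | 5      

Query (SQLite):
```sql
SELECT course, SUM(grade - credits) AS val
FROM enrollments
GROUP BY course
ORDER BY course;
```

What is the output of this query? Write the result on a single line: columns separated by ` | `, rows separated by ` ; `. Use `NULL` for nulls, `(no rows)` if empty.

AR120 | 156 ; EC200 | 125 ; EN101 | 92 ; MA110 | 48

For each row compute grade - credits.
Group by course; take SUM of the expression per group.
  AR120: ids {7, 9} → SUM(grade - credits)=156
  EC200: ids {2, 11} → SUM(grade - credits)=125
  EN101: ids {3, 16, 22} → SUM(grade - credits)=92
  MA110: ids {1} → SUM(grade - credits)=48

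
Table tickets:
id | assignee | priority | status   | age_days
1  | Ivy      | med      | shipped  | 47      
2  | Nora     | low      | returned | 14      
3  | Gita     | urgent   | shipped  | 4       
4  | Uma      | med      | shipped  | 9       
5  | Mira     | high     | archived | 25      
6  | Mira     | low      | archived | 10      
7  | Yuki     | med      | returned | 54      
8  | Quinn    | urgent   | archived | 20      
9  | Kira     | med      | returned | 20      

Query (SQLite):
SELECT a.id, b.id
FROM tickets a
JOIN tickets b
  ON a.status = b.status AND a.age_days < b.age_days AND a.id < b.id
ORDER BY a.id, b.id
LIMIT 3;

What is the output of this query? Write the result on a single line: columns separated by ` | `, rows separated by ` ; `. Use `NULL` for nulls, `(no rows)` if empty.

2 | 7 ; 2 | 9 ; 3 | 4

Pairs (a,b) with same status, a.age_days < b.age_days, a.id < b.id.
status groups: archived:{5,6,8} returned:{2,7,9} shipped:{1,3,4}
Ordered by (a.id, b.id); first 3.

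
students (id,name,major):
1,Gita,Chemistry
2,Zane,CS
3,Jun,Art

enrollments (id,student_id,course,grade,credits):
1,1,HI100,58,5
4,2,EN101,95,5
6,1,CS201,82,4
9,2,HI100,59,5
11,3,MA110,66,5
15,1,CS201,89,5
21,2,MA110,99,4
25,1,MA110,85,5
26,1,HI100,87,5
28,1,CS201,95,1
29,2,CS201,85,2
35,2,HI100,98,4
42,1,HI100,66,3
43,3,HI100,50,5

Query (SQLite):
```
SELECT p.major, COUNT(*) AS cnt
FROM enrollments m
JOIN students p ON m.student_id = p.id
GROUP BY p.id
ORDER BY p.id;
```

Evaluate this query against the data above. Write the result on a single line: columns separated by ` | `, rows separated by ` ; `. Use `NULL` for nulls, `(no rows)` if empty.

Join each enrollments row to its students via student_id.
Group joined rows by students.id; compute COUNT(*) per group.
  1: ids {1, 6, 15, 25, 26, 28, 42} → COUNT(*)=7
  2: ids {4, 9, 21, 29, 35} → COUNT(*)=5
  3: ids {11, 43} → COUNT(*)=2

Chemistry | 7 ; CS | 5 ; Art | 2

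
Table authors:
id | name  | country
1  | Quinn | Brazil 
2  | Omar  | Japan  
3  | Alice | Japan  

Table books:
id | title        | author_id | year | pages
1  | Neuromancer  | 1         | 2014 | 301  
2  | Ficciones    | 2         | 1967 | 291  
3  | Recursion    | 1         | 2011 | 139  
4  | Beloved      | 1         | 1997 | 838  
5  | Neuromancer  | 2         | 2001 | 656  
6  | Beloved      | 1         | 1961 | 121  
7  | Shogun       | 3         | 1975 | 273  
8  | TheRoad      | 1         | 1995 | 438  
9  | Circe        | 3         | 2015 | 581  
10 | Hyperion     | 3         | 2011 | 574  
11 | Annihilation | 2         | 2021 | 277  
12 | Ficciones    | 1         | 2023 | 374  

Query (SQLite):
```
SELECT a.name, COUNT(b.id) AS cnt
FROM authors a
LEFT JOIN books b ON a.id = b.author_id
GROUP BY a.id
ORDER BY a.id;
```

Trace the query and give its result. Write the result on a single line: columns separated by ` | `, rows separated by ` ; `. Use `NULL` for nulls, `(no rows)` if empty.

LEFT JOIN keeps every authors row; unmatched ones get NULL for books columns.
Group by authors.id and compute COUNT(b.id). COUNT(col) of an all-NULL group is 0.
  1: ids {1, 3, 4, 6, 8, 12} → COUNT(b.id)=6
  2: ids {2, 5, 11} → COUNT(b.id)=3
  3: ids {7, 9, 10} → COUNT(b.id)=3

Quinn | 6 ; Omar | 3 ; Alice | 3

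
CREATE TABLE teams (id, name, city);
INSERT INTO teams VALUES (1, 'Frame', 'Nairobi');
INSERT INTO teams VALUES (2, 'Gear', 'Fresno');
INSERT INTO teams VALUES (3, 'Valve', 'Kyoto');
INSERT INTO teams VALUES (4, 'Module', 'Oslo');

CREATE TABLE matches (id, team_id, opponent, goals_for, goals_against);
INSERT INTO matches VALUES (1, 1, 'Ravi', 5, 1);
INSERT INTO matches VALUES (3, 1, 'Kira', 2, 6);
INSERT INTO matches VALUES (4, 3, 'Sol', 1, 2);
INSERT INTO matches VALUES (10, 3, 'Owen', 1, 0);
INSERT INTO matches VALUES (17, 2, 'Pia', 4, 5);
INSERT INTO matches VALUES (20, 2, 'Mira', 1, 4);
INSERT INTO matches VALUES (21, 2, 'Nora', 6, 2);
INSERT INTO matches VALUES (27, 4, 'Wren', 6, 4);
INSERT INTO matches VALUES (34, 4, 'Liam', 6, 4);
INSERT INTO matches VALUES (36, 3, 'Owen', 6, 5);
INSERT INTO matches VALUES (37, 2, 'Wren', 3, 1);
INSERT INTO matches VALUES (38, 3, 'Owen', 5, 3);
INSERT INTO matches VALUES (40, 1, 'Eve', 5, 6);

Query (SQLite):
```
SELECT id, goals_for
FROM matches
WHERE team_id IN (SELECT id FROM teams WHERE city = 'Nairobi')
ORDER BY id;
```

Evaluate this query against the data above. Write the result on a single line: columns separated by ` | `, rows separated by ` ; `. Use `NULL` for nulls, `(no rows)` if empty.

1 | 5 ; 3 | 2 ; 40 | 5

Inner query: teams.id where city = 'Nairobi'.
Outer: keep matches rows whose team_id is in that set.
Inner query → {1}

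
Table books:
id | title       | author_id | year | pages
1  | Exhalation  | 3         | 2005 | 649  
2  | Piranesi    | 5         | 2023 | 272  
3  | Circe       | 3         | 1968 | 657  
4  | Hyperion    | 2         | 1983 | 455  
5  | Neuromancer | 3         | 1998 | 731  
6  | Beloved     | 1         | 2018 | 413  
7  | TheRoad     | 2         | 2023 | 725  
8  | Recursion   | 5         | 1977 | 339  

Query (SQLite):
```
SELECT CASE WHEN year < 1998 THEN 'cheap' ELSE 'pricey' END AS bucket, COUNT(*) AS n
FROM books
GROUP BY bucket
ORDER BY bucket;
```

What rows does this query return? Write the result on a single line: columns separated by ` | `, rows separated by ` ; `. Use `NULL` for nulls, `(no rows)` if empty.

Bucket rows by year < 1998 → 'cheap' else 'pricey'; count each bucket.

cheap | 3 ; pricey | 5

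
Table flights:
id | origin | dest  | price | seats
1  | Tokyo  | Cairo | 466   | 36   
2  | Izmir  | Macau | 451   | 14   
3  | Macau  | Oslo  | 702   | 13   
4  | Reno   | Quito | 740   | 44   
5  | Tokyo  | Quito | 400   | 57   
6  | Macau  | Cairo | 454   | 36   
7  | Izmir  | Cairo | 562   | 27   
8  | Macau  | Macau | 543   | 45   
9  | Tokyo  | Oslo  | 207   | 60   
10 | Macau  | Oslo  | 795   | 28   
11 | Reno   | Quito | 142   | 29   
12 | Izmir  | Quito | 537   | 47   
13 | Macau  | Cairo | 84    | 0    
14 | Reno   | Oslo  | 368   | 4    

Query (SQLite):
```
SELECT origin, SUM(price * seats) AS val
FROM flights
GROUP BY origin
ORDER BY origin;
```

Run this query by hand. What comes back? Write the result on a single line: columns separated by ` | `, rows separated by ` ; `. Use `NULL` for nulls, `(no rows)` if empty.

Izmir | 46727 ; Macau | 72165 ; Reno | 38150 ; Tokyo | 51996

For each row compute price * seats.
Group by origin; take SUM of the expression per group.
  Izmir: ids {2, 7, 12} → SUM(price * seats)=46727
  Macau: ids {3, 6, 8, 10, 13} → SUM(price * seats)=72165
  Reno: ids {4, 11, 14} → SUM(price * seats)=38150
  Tokyo: ids {1, 5, 9} → SUM(price * seats)=51996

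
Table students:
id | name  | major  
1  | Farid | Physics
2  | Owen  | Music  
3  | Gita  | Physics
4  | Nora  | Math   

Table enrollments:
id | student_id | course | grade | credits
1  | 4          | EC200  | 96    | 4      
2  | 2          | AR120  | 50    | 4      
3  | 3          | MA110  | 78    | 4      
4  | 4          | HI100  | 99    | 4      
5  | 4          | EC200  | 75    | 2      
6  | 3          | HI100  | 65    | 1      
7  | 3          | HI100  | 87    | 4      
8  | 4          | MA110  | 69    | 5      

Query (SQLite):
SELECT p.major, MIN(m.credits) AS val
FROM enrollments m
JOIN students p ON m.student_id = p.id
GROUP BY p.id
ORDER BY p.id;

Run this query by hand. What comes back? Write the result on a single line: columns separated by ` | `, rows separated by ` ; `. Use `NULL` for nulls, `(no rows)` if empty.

Music | 4 ; Physics | 1 ; Math | 2

Join each enrollments row to its students via student_id.
Group joined rows by students.id; compute MIN(m.credits) per group.
  2: ids {2} → MIN(m.credits)=4
  3: ids {3, 6, 7} → MIN(m.credits)=1
  4: ids {1, 4, 5, 8} → MIN(m.credits)=2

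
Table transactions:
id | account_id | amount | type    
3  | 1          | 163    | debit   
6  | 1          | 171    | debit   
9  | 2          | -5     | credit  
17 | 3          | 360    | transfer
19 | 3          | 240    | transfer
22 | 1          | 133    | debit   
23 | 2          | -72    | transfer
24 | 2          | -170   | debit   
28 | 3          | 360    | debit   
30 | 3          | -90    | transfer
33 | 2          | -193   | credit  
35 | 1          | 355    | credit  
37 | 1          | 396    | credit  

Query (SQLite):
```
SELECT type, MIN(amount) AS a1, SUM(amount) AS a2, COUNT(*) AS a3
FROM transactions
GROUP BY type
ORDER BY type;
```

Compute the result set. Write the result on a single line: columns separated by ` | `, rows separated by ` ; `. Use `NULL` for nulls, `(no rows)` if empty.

credit | -193 | 553 | 4 ; debit | -170 | 657 | 5 ; transfer | -90 | 438 | 4

Group transactions by type.
Per group compute: MIN(amount), SUM(amount), COUNT(*).
  credit: ids {9, 33, 35, 37} → MIN(amount)=-193, SUM(amount)=553, COUNT(*)=4
  debit: ids {3, 6, 22, 24, 28} → MIN(amount)=-170, SUM(amount)=657, COUNT(*)=5
  transfer: ids {17, 19, 23, 30} → MIN(amount)=-90, SUM(amount)=438, COUNT(*)=4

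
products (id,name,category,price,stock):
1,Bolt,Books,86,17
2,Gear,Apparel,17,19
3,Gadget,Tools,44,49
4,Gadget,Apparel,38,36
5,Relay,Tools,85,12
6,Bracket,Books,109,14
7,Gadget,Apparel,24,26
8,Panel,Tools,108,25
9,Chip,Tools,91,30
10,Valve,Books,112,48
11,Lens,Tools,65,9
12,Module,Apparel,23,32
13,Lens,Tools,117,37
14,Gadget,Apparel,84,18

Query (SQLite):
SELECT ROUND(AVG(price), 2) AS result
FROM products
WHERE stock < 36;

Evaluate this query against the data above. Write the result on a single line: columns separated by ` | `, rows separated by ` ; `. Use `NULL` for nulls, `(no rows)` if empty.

69.2

Rows where stock < 36 → price values: [86, 17, 85, 109, 24, 108, 91, 65, 23, 84].
AVG = 692 / 10 (rounded to 2 dp).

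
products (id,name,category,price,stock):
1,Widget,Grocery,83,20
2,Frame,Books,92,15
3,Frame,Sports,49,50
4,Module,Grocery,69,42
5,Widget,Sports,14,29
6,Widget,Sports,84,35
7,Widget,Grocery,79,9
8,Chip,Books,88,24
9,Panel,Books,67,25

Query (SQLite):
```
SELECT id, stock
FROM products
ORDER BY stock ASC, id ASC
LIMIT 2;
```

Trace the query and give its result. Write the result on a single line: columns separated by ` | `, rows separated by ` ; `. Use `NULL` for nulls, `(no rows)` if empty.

Sort by stock asc, tiebreak id asc: (9, id=7), (15, id=2), (20, id=1), (24, id=8), (25, id=9) …. Take first 2.

7 | 9 ; 2 | 15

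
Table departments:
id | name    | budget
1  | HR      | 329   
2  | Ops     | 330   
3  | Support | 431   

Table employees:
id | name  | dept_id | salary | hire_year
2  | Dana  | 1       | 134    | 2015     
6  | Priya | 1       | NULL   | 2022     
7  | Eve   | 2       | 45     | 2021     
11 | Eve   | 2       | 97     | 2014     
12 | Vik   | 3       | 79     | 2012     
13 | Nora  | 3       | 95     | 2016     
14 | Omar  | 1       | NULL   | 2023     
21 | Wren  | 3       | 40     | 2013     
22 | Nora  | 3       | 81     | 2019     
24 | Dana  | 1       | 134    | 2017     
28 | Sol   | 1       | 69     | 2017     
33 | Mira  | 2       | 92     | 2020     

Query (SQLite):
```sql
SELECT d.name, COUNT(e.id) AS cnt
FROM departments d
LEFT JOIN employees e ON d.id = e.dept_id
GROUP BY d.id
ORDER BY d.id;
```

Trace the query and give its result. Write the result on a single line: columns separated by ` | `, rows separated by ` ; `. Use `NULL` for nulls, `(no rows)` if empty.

LEFT JOIN keeps every departments row; unmatched ones get NULL for employees columns.
Group by departments.id and compute COUNT(e.id). COUNT(col) of an all-NULL group is 0.
  1: ids {2, 6, 14, 24, 28} → COUNT(e.id)=5
  2: ids {7, 11, 33} → COUNT(e.id)=3
  3: ids {12, 13, 21, 22} → COUNT(e.id)=4

HR | 5 ; Ops | 3 ; Support | 4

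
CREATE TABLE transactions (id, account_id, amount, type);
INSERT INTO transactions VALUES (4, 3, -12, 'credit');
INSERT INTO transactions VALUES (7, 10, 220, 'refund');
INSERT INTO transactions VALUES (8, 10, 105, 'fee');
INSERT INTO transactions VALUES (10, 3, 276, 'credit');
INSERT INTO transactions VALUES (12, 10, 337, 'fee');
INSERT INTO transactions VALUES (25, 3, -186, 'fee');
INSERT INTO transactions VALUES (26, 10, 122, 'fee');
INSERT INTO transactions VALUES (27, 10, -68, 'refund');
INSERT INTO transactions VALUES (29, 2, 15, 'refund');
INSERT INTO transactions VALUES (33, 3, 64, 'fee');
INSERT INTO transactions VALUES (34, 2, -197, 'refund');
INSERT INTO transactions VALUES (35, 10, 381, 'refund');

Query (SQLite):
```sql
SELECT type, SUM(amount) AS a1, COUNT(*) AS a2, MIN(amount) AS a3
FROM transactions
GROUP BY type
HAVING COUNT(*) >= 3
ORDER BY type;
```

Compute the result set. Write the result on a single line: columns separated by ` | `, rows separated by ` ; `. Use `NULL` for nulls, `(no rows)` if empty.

Group transactions by type.
Per group compute: SUM(amount), COUNT(*), MIN(amount).
HAVING: drop groups with fewer than 3 rows.
  credit: ids {4, 10} → SUM(amount)=264, COUNT(*)=2, MIN(amount)=-12
  fee: ids {8, 12, 25, 26, 33} → SUM(amount)=442, COUNT(*)=5, MIN(amount)=-186
  refund: ids {7, 27, 29, 34, 35} → SUM(amount)=351, COUNT(*)=5, MIN(amount)=-197

fee | 442 | 5 | -186 ; refund | 351 | 5 | -197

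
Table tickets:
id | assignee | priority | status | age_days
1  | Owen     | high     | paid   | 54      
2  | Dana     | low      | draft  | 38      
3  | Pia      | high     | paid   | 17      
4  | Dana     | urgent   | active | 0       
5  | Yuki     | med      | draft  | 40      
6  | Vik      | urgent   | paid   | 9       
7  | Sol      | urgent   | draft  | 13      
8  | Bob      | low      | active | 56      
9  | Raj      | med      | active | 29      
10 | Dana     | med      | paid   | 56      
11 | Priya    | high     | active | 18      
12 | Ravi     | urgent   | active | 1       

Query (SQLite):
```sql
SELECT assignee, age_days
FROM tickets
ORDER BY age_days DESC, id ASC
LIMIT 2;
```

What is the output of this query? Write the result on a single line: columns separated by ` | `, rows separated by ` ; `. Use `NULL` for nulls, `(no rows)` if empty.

Bob | 56 ; Dana | 56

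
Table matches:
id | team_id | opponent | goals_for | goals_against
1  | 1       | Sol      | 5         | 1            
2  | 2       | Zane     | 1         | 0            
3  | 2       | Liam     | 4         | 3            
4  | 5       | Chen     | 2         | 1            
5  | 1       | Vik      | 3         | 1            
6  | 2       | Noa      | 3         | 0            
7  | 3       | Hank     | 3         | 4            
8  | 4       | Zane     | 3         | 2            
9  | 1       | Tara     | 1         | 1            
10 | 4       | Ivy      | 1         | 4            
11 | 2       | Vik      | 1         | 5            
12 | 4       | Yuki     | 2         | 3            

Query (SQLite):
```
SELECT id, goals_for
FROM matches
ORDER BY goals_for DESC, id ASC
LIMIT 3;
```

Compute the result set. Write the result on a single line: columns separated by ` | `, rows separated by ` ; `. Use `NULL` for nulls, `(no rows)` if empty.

1 | 5 ; 3 | 4 ; 5 | 3

Sort by goals_for desc, tiebreak id asc: (5, id=1), (4, id=3), (3, id=5), (3, id=6), (3, id=7), (3, id=8) …. Take first 3.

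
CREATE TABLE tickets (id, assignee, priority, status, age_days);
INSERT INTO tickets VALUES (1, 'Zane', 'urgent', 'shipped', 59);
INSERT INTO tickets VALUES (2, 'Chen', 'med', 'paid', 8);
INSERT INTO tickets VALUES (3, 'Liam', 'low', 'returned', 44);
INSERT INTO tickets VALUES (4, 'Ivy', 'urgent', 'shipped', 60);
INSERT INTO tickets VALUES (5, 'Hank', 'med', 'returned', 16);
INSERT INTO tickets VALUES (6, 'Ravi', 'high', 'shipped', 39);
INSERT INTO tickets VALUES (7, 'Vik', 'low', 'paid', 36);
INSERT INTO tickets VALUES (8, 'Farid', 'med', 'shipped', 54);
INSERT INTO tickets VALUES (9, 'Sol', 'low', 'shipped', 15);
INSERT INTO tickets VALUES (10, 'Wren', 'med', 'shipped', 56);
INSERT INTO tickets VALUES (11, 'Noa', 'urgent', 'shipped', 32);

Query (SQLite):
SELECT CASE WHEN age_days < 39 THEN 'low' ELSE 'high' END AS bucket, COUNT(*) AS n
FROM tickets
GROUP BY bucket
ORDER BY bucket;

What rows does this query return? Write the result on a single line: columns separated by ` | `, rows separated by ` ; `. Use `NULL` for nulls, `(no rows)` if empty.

Bucket rows by age_days < 39 → 'low' else 'high'; count each bucket.

high | 6 ; low | 5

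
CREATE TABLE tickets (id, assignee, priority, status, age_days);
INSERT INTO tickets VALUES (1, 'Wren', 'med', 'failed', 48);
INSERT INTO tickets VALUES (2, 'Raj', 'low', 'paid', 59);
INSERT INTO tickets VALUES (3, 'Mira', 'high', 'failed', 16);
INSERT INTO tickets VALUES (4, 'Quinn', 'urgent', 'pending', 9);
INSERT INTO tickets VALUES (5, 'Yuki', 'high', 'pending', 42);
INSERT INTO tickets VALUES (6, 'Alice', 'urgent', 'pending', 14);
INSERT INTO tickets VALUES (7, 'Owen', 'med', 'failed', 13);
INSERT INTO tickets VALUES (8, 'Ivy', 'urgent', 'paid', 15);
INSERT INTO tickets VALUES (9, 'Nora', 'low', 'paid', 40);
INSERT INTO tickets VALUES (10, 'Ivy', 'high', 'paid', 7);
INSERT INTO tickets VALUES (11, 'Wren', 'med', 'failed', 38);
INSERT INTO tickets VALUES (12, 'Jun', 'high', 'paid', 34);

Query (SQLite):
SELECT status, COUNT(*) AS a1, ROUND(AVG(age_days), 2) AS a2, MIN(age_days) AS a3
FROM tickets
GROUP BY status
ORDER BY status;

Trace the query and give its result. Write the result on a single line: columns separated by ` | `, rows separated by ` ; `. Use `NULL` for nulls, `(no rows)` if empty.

failed | 4 | 28.75 | 13 ; paid | 5 | 31 | 7 ; pending | 3 | 21.67 | 9

Group tickets by status.
Per group compute: COUNT(*), ROUND(AVG(age_days), 2), MIN(age_days).
  failed: ids {1, 3, 7, 11} → COUNT(*)=4, ROUND(AVG(age_days), 2)=28.75, MIN(age_days)=13
  paid: ids {2, 8, 9, 10, 12} → COUNT(*)=5, ROUND(AVG(age_days), 2)=31, MIN(age_days)=7
  pending: ids {4, 5, 6} → COUNT(*)=3, ROUND(AVG(age_days), 2)=21.67, MIN(age_days)=9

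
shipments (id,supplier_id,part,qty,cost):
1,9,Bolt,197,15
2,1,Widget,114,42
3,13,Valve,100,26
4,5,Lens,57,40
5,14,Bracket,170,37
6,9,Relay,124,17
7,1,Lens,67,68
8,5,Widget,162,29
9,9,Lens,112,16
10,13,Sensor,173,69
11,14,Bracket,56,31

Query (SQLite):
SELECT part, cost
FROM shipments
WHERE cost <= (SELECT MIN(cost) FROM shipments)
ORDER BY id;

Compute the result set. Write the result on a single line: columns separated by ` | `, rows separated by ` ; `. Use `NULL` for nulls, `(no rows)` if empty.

Bolt | 15

Scalar subquery: MIN(cost) over all shipments rows = 15.
Keep rows where cost <= that value.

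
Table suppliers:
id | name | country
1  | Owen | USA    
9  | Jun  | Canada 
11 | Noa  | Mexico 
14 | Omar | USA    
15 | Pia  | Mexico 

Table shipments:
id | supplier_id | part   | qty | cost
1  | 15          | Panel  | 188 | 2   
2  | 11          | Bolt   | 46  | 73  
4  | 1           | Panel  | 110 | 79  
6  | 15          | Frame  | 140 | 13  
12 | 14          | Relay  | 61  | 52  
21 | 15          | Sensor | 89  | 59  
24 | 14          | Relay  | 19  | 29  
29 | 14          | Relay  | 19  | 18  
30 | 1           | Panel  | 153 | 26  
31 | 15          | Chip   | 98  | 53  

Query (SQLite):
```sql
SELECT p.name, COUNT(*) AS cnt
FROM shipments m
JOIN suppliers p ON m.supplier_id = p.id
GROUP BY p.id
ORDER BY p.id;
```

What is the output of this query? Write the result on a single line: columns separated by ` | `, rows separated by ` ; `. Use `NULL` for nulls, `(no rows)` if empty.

Owen | 2 ; Noa | 1 ; Omar | 3 ; Pia | 4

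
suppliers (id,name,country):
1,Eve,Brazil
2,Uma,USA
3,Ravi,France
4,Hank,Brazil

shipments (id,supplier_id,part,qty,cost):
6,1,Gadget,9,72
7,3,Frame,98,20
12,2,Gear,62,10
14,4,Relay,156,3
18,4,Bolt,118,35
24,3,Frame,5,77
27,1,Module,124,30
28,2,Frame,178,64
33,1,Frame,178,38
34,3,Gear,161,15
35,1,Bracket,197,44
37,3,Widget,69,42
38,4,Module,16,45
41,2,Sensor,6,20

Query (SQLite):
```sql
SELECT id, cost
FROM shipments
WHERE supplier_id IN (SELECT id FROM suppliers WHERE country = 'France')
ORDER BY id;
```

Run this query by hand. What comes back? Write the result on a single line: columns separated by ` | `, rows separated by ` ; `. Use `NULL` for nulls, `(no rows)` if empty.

7 | 20 ; 24 | 77 ; 34 | 15 ; 37 | 42

Inner query: suppliers.id where country = 'France'.
Outer: keep shipments rows whose supplier_id is in that set.
Inner query → {3}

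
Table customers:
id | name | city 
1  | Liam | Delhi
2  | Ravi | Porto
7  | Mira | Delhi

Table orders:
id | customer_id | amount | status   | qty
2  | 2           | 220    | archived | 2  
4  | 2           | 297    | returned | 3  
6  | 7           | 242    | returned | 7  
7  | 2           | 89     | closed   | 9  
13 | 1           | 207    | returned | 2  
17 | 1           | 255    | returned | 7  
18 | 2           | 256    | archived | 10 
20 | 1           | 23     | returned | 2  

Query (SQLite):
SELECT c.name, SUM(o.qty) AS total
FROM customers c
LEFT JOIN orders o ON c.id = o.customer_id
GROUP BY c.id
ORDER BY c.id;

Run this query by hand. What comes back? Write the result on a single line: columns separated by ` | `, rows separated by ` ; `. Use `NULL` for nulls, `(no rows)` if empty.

Liam | 11 ; Ravi | 24 ; Mira | 7

LEFT JOIN keeps every customers row; unmatched ones get NULL for orders columns.
Group by customers.id and compute SUM(o.qty). SUM over an all-NULL group is NULL.
  1: ids {13, 17, 20} → SUM(o.qty)=11
  2: ids {2, 4, 7, 18} → SUM(o.qty)=24
  7: ids {6} → SUM(o.qty)=7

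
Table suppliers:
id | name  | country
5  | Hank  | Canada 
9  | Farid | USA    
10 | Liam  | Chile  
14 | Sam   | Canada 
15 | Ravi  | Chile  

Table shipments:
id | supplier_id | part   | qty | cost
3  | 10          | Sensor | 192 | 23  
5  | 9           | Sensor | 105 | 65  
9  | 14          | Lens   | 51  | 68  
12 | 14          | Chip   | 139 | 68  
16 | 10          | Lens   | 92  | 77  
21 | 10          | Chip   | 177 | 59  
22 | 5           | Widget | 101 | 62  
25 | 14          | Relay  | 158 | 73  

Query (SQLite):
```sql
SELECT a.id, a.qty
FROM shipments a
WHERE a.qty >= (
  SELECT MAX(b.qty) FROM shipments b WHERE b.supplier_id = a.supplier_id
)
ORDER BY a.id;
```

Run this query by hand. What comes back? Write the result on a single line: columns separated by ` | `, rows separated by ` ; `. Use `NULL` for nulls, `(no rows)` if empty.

For each shipments row a, compute MAX(qty) over rows sharing a.supplier_id.
Keep row a if a.qty >= that per-group MAX.
  supplier_id=5: MAX(qty) = 101
  supplier_id=9: MAX(qty) = 105
  supplier_id=10: MAX(qty) = 192
  supplier_id=14: MAX(qty) = 158

3 | 192 ; 5 | 105 ; 22 | 101 ; 25 | 158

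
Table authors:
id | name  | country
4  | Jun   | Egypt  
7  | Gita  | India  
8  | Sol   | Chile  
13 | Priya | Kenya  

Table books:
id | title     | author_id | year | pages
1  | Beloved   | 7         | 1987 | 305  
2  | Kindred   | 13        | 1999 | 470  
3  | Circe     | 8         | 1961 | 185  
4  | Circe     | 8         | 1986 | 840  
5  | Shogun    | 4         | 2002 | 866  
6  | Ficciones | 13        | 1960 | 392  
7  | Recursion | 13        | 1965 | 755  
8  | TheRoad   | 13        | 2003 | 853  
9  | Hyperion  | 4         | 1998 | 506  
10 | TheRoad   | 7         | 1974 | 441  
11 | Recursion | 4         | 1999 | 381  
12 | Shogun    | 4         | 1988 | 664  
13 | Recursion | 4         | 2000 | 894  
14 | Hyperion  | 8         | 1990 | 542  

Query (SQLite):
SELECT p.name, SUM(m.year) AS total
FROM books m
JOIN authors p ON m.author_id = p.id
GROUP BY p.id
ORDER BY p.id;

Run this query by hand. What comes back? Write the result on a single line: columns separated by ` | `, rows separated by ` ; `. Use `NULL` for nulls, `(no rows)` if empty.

Jun | 9987 ; Gita | 3961 ; Sol | 5937 ; Priya | 7927

Join each books row to its authors via author_id.
Group joined rows by authors.id; compute SUM(m.year) per group.
  4: ids {5, 9, 11, 12, 13} → SUM(m.year)=9987
  7: ids {1, 10} → SUM(m.year)=3961
  8: ids {3, 4, 14} → SUM(m.year)=5937
  13: ids {2, 6, 7, 8} → SUM(m.year)=7927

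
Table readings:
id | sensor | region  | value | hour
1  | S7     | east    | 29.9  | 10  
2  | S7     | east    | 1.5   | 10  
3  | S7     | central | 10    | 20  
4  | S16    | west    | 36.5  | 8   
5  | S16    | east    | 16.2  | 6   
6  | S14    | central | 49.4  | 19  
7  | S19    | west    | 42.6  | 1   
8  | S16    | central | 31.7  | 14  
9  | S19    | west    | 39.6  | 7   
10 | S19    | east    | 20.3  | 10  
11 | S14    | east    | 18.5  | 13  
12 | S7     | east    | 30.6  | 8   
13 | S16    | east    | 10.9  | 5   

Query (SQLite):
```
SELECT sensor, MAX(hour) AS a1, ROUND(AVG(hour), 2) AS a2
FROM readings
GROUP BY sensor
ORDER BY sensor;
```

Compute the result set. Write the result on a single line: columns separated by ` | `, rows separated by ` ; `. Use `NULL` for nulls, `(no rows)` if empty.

S14 | 19 | 16 ; S16 | 14 | 8.25 ; S19 | 10 | 6 ; S7 | 20 | 12

Group readings by sensor.
Per group compute: MAX(hour), ROUND(AVG(hour), 2).
  S14: ids {6, 11} → MAX(hour)=19, ROUND(AVG(hour), 2)=16
  S16: ids {4, 5, 8, 13} → MAX(hour)=14, ROUND(AVG(hour), 2)=8.25
  S19: ids {7, 9, 10} → MAX(hour)=10, ROUND(AVG(hour), 2)=6
  S7: ids {1, 2, 3, 12} → MAX(hour)=20, ROUND(AVG(hour), 2)=12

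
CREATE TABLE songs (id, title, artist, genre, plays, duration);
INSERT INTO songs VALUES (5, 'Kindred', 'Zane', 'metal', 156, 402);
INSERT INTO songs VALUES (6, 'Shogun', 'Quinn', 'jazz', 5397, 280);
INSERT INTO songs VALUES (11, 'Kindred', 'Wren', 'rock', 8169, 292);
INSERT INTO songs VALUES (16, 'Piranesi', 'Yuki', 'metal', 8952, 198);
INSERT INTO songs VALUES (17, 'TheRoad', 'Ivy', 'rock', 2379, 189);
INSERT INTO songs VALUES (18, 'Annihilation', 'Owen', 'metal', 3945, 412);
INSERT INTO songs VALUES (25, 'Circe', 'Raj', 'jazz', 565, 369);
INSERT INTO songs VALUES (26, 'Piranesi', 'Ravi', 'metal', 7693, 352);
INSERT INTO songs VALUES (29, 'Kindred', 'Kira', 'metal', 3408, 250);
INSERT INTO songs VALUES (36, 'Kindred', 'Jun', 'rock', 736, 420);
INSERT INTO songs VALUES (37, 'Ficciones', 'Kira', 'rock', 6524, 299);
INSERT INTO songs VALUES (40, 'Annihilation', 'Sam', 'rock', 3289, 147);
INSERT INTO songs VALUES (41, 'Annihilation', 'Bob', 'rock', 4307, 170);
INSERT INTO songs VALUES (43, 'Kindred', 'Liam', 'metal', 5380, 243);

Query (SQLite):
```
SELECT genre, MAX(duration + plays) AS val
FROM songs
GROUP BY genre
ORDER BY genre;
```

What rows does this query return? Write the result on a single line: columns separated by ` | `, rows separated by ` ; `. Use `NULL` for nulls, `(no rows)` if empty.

jazz | 5677 ; metal | 9150 ; rock | 8461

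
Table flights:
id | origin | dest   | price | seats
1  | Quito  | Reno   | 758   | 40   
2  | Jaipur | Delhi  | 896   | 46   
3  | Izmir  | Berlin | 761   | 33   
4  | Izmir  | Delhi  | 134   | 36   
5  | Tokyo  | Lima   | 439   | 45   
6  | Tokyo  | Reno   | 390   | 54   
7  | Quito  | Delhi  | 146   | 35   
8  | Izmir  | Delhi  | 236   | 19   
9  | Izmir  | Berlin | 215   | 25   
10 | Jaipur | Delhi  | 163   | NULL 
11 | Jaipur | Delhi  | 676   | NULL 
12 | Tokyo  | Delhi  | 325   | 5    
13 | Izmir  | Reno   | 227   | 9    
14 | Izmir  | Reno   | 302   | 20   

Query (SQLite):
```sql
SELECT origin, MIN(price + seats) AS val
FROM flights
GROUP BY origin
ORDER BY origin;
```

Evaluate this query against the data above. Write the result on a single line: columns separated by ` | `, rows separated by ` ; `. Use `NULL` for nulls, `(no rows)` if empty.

Izmir | 170 ; Jaipur | 942 ; Quito | 181 ; Tokyo | 330

For each row compute price + seats.
Group by origin; take MIN of the expression per group.
  Izmir: ids {3, 4, 8, 9, 13, 14} → MIN(price + seats)=170
  Jaipur: ids {2, 10, 11} → MIN(price + seats)=942
  Quito: ids {1, 7} → MIN(price + seats)=181
  Tokyo: ids {5, 6, 12} → MIN(price + seats)=330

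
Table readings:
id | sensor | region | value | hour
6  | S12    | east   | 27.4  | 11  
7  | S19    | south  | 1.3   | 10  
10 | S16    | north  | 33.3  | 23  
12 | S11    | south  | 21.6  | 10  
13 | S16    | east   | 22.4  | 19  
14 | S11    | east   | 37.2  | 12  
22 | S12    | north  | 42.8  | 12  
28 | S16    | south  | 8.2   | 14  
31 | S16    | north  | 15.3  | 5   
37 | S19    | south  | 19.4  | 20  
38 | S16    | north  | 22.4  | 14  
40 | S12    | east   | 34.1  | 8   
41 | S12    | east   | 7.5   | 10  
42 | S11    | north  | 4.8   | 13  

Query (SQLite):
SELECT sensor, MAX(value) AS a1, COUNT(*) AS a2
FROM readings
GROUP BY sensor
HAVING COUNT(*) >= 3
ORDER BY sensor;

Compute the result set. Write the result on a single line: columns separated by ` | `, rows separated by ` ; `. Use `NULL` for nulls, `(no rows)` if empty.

Group readings by sensor.
Per group compute: MAX(value), COUNT(*).
HAVING: drop groups with fewer than 3 rows.
  S11: ids {12, 14, 42} → MAX(value)=37.2, COUNT(*)=3
  S12: ids {6, 22, 40, 41} → MAX(value)=42.8, COUNT(*)=4
  S16: ids {10, 13, 28, 31, 38} → MAX(value)=33.3, COUNT(*)=5
  S19: ids {7, 37} → MAX(value)=19.4, COUNT(*)=2

S11 | 37.2 | 3 ; S12 | 42.8 | 4 ; S16 | 33.3 | 5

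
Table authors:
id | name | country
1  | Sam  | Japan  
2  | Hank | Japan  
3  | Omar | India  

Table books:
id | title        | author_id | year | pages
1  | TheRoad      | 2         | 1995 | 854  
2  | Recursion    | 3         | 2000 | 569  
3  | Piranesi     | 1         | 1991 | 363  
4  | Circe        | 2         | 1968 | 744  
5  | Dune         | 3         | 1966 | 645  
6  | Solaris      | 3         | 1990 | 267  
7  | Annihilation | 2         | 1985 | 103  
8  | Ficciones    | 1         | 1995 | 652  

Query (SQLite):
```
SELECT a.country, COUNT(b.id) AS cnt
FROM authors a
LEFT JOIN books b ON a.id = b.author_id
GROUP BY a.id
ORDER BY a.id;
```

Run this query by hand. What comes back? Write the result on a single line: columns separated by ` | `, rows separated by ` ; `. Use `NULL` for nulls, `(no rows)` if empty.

LEFT JOIN keeps every authors row; unmatched ones get NULL for books columns.
Group by authors.id and compute COUNT(b.id). COUNT(col) of an all-NULL group is 0.
  1: ids {3, 8} → COUNT(b.id)=2
  2: ids {1, 4, 7} → COUNT(b.id)=3
  3: ids {2, 5, 6} → COUNT(b.id)=3

Japan | 2 ; Japan | 3 ; India | 3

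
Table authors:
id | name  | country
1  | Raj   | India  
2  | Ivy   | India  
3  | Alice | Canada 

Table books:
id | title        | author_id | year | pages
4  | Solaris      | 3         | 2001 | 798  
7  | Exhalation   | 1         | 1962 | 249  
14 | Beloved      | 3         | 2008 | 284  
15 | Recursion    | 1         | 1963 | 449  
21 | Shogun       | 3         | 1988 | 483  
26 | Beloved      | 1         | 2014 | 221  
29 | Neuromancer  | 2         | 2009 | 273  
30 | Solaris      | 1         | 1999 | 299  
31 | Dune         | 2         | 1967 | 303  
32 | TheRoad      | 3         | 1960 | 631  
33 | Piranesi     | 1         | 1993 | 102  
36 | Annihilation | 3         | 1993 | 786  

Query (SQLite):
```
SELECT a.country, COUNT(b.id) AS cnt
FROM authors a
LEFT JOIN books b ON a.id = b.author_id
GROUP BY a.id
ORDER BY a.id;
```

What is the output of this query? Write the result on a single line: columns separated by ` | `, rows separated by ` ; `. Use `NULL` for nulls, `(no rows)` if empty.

LEFT JOIN keeps every authors row; unmatched ones get NULL for books columns.
Group by authors.id and compute COUNT(b.id). COUNT(col) of an all-NULL group is 0.
  1: ids {7, 15, 26, 30, 33} → COUNT(b.id)=5
  2: ids {29, 31} → COUNT(b.id)=2
  3: ids {4, 14, 21, 32, 36} → COUNT(b.id)=5

India | 5 ; India | 2 ; Canada | 5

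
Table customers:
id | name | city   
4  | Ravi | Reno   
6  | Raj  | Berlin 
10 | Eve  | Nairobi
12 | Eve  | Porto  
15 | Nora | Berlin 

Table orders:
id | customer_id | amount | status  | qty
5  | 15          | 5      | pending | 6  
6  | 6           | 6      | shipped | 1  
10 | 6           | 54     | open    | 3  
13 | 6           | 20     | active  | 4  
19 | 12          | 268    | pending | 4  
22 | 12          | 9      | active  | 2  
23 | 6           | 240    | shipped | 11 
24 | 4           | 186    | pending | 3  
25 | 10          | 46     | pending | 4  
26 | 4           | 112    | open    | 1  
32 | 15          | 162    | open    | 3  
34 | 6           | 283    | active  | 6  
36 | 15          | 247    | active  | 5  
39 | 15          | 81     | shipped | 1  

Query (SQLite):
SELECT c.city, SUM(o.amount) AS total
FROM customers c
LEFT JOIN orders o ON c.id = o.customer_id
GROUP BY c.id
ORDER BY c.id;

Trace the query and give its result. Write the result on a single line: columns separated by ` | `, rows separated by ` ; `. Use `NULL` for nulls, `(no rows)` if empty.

LEFT JOIN keeps every customers row; unmatched ones get NULL for orders columns.
Group by customers.id and compute SUM(o.amount). SUM over an all-NULL group is NULL.
  4: ids {24, 26} → SUM(o.amount)=298
  6: ids {6, 10, 13, 23, 34} → SUM(o.amount)=603
  10: ids {25} → SUM(o.amount)=46
  12: ids {19, 22} → SUM(o.amount)=277
  15: ids {5, 32, 36, 39} → SUM(o.amount)=495

Reno | 298 ; Berlin | 603 ; Nairobi | 46 ; Porto | 277 ; Berlin | 495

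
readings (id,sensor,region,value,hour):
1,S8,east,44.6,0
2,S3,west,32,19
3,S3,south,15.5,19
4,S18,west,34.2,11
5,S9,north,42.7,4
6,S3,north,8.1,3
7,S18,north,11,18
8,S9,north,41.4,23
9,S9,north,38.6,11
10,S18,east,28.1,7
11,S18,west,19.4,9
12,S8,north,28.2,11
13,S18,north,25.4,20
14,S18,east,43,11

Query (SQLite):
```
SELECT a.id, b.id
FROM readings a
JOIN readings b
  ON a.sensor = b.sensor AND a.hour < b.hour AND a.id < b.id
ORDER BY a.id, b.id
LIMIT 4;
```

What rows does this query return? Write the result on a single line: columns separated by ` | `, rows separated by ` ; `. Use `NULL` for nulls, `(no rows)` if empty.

1 | 12 ; 4 | 7 ; 4 | 13 ; 5 | 8

Pairs (a,b) with same sensor, a.hour < b.hour, a.id < b.id.
sensor groups: S18:{4,7,10,11,13,14} S3:{2,3,6} S8:{1,12} S9:{5,8,9}
Ordered by (a.id, b.id); first 4.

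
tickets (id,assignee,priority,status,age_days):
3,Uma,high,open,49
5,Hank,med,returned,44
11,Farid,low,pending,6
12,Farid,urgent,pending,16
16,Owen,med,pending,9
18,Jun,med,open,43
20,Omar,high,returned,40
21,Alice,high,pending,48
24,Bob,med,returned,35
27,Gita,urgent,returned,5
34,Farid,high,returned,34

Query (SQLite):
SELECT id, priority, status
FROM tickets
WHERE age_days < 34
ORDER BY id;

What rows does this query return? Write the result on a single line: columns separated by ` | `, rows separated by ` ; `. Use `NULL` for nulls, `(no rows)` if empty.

11 | low | pending ; 12 | urgent | pending ; 16 | med | pending ; 27 | urgent | returned

age_days < 34: ids {11, 12, 16, 27}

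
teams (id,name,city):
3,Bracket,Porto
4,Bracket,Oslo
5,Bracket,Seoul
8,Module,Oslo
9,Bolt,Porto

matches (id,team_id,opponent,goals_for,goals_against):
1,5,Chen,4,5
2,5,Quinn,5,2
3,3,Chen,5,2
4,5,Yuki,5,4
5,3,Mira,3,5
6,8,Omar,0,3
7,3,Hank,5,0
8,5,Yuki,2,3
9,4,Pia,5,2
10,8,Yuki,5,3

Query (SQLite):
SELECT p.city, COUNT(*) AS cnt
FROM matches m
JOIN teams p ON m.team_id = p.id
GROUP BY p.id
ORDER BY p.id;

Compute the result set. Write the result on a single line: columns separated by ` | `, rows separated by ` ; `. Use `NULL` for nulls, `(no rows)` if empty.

Join each matches row to its teams via team_id.
Group joined rows by teams.id; compute COUNT(*) per group.
  3: ids {3, 5, 7} → COUNT(*)=3
  4: ids {9} → COUNT(*)=1
  5: ids {1, 2, 4, 8} → COUNT(*)=4
  8: ids {6, 10} → COUNT(*)=2

Porto | 3 ; Oslo | 1 ; Seoul | 4 ; Oslo | 2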